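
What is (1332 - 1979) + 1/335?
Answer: -216744/335 ≈ -647.00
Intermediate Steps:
(1332 - 1979) + 1/335 = -647 + 1/335 = -216744/335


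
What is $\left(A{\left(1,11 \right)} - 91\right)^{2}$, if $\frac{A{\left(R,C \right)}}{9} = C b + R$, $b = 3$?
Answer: $46225$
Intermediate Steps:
$A{\left(R,C \right)} = 9 R + 27 C$ ($A{\left(R,C \right)} = 9 \left(C 3 + R\right) = 9 \left(3 C + R\right) = 9 \left(R + 3 C\right) = 9 R + 27 C$)
$\left(A{\left(1,11 \right)} - 91\right)^{2} = \left(\left(9 \cdot 1 + 27 \cdot 11\right) - 91\right)^{2} = \left(\left(9 + 297\right) - 91\right)^{2} = \left(306 - 91\right)^{2} = 215^{2} = 46225$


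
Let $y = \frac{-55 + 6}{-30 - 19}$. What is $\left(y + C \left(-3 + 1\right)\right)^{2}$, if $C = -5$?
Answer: $121$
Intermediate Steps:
$y = 1$ ($y = - \frac{49}{-49} = \left(-49\right) \left(- \frac{1}{49}\right) = 1$)
$\left(y + C \left(-3 + 1\right)\right)^{2} = \left(1 - 5 \left(-3 + 1\right)\right)^{2} = \left(1 - -10\right)^{2} = \left(1 + 10\right)^{2} = 11^{2} = 121$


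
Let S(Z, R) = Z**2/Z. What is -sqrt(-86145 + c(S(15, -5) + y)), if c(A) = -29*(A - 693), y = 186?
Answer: -I*sqrt(71877) ≈ -268.1*I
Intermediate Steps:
S(Z, R) = Z
c(A) = 20097 - 29*A (c(A) = -29*(-693 + A) = 20097 - 29*A)
-sqrt(-86145 + c(S(15, -5) + y)) = -sqrt(-86145 + (20097 - 29*(15 + 186))) = -sqrt(-86145 + (20097 - 29*201)) = -sqrt(-86145 + (20097 - 5829)) = -sqrt(-86145 + 14268) = -sqrt(-71877) = -I*sqrt(71877)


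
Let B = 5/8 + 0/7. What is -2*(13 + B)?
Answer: -109/4 ≈ -27.250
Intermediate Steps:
B = 5/8 (B = 5*(1/8) + 0*(1/7) = 5/8 + 0 = 5/8 ≈ 0.62500)
-2*(13 + B) = -2*(13 + 5/8) = -2*109/8 = -109/4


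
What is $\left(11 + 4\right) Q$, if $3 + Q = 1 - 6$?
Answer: $-120$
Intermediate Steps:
$Q = -8$ ($Q = -3 + \left(1 - 6\right) = -3 - 5 = -8$)
$\left(11 + 4\right) Q = \left(11 + 4\right) \left(-8\right) = 15 \left(-8\right) = -120$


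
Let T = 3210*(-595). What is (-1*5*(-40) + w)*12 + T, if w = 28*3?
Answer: -1906542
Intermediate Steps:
w = 84
T = -1909950
(-1*5*(-40) + w)*12 + T = (-1*5*(-40) + 84)*12 - 1909950 = (-5*(-40) + 84)*12 - 1909950 = (200 + 84)*12 - 1909950 = 284*12 - 1909950 = 3408 - 1909950 = -1906542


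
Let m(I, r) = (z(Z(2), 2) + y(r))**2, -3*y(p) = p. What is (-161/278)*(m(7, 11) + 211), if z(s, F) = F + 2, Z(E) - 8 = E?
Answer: -152950/1251 ≈ -122.26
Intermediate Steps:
Z(E) = 8 + E
z(s, F) = 2 + F
y(p) = -p/3
m(I, r) = (4 - r/3)**2 (m(I, r) = ((2 + 2) - r/3)**2 = (4 - r/3)**2)
(-161/278)*(m(7, 11) + 211) = (-161/278)*((-12 + 11)**2/9 + 211) = (-161*1/278)*((1/9)*(-1)**2 + 211) = -161*((1/9)*1 + 211)/278 = -161*(1/9 + 211)/278 = -161/278*1900/9 = -152950/1251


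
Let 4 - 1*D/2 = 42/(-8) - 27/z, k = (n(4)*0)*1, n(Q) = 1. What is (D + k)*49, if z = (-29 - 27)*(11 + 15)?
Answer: 94087/104 ≈ 904.68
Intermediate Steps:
z = -1456 (z = -56*26 = -1456)
k = 0 (k = (1*0)*1 = 0*1 = 0)
D = 13441/728 (D = 8 - 2*(42/(-8) - 27/(-1456)) = 8 - 2*(42*(-1/8) - 27*(-1/1456)) = 8 - 2*(-21/4 + 27/1456) = 8 - 2*(-7617/1456) = 8 + 7617/728 = 13441/728 ≈ 18.463)
(D + k)*49 = (13441/728 + 0)*49 = (13441/728)*49 = 94087/104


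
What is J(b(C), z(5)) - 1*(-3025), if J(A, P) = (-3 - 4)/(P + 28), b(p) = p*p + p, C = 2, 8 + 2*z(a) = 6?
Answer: 81668/27 ≈ 3024.7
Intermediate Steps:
z(a) = -1 (z(a) = -4 + (½)*6 = -4 + 3 = -1)
b(p) = p + p² (b(p) = p² + p = p + p²)
J(A, P) = -7/(28 + P)
J(b(C), z(5)) - 1*(-3025) = -7/(28 - 1) - 1*(-3025) = -7/27 + 3025 = 81668/27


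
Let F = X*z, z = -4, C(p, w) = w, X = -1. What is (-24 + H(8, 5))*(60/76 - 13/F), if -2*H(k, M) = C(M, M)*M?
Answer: 13651/152 ≈ 89.809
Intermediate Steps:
F = 4 (F = -1*(-4) = 4)
H(k, M) = -M²/2 (H(k, M) = -M*M/2 = -M²/2)
(-24 + H(8, 5))*(60/76 - 13/F) = (-24 - ½*5²)*(60/76 - 13/4) = (-24 - ½*25)*(60*(1/76) - 13*¼) = (-24 - 25/2)*(15/19 - 13/4) = -73/2*(-187/76) = 13651/152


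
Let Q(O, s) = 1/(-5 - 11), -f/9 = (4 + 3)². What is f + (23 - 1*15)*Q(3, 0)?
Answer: -883/2 ≈ -441.50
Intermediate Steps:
f = -441 (f = -9*(4 + 3)² = -9*7² = -9*49 = -441)
Q(O, s) = -1/16 (Q(O, s) = 1/(-16) = -1/16)
f + (23 - 1*15)*Q(3, 0) = -441 + (23 - 1*15)*(-1/16) = -441 + (23 - 15)*(-1/16) = -441 + 8*(-1/16) = -441 - ½ = -883/2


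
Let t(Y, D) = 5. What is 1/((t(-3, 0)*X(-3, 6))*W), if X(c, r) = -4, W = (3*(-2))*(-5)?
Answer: -1/600 ≈ -0.0016667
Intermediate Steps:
W = 30 (W = -6*(-5) = 30)
1/((t(-3, 0)*X(-3, 6))*W) = 1/((5*(-4))*30) = 1/(-20*30) = 1/(-600) = -1/600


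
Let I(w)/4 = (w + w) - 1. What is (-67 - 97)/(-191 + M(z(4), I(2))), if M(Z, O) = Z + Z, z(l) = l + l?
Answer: 164/175 ≈ 0.93714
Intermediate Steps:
z(l) = 2*l
I(w) = -4 + 8*w (I(w) = 4*((w + w) - 1) = 4*(2*w - 1) = 4*(-1 + 2*w) = -4 + 8*w)
M(Z, O) = 2*Z
(-67 - 97)/(-191 + M(z(4), I(2))) = (-67 - 97)/(-191 + 2*(2*4)) = -164/(-191 + 2*8) = -164/(-191 + 16) = -164/(-175) = -164*(-1/175) = 164/175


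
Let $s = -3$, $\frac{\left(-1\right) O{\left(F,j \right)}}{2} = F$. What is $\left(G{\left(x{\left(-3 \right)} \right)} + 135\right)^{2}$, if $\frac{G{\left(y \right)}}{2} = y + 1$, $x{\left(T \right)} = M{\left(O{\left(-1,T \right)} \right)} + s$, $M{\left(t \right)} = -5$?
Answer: $14641$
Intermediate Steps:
$O{\left(F,j \right)} = - 2 F$
$x{\left(T \right)} = -8$ ($x{\left(T \right)} = -5 - 3 = -8$)
$G{\left(y \right)} = 2 + 2 y$ ($G{\left(y \right)} = 2 \left(y + 1\right) = 2 \left(1 + y\right) = 2 + 2 y$)
$\left(G{\left(x{\left(-3 \right)} \right)} + 135\right)^{2} = \left(\left(2 + 2 \left(-8\right)\right) + 135\right)^{2} = \left(\left(2 - 16\right) + 135\right)^{2} = \left(-14 + 135\right)^{2} = 121^{2} = 14641$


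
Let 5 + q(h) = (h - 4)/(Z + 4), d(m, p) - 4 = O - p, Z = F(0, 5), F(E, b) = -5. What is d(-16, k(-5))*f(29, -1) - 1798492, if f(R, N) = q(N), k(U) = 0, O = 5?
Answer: -1798492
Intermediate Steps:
Z = -5
d(m, p) = 9 - p (d(m, p) = 4 + (5 - p) = 9 - p)
q(h) = -1 - h (q(h) = -5 + (h - 4)/(-5 + 4) = -5 + (-4 + h)/(-1) = -5 + (-4 + h)*(-1) = -5 + (4 - h) = -1 - h)
f(R, N) = -1 - N
d(-16, k(-5))*f(29, -1) - 1798492 = (9 - 1*0)*(-1 - 1*(-1)) - 1798492 = (9 + 0)*(-1 + 1) - 1798492 = 9*0 - 1798492 = 0 - 1798492 = -1798492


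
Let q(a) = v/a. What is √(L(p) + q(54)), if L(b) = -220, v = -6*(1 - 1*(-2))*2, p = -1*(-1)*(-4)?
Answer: I*√1986/3 ≈ 14.855*I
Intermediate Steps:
p = -4 (p = 1*(-4) = -4)
v = -36 (v = -6*(1 + 2)*2 = -6*3*2 = -18*2 = -36)
q(a) = -36/a
√(L(p) + q(54)) = √(-220 - 36/54) = √(-220 - 36*1/54) = √(-220 - ⅔) = √(-662/3) = I*√1986/3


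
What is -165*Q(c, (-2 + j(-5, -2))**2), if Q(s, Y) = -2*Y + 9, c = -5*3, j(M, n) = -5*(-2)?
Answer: 19635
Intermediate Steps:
j(M, n) = 10
c = -15
Q(s, Y) = 9 - 2*Y
-165*Q(c, (-2 + j(-5, -2))**2) = -165*(9 - 2*(-2 + 10)**2) = -165*(9 - 2*8**2) = -165*(9 - 2*64) = -165*(9 - 128) = -165*(-119) = 19635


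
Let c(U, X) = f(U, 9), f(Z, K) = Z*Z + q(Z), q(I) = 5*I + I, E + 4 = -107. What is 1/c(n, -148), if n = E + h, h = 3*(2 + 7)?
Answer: 1/6552 ≈ 0.00015263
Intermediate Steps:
E = -111 (E = -4 - 107 = -111)
h = 27 (h = 3*9 = 27)
n = -84 (n = -111 + 27 = -84)
q(I) = 6*I
f(Z, K) = Z² + 6*Z (f(Z, K) = Z*Z + 6*Z = Z² + 6*Z)
c(U, X) = U*(6 + U)
1/c(n, -148) = 1/(-84*(6 - 84)) = 1/(-84*(-78)) = 1/6552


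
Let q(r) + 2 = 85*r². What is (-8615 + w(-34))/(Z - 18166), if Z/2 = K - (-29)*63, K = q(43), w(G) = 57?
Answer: -4279/149907 ≈ -0.028544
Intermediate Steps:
q(r) = -2 + 85*r²
K = 157163 (K = -2 + 85*43² = -2 + 85*1849 = -2 + 157165 = 157163)
Z = 317980 (Z = 2*(157163 - (-29)*63) = 2*(157163 - 1*(-1827)) = 2*(157163 + 1827) = 2*158990 = 317980)
(-8615 + w(-34))/(Z - 18166) = (-8615 + 57)/(317980 - 18166) = -8558/299814 = -8558*1/299814 = -4279/149907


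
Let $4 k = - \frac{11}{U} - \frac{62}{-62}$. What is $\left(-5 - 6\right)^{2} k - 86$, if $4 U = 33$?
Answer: $- \frac{1153}{12} \approx -96.083$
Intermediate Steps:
$U = \frac{33}{4}$ ($U = \frac{1}{4} \cdot 33 = \frac{33}{4} \approx 8.25$)
$k = - \frac{1}{12}$ ($k = \frac{- \frac{11}{\frac{33}{4}} - \frac{62}{-62}}{4} = \frac{\left(-11\right) \frac{4}{33} - -1}{4} = \frac{- \frac{4}{3} + 1}{4} = \frac{1}{4} \left(- \frac{1}{3}\right) = - \frac{1}{12} \approx -0.083333$)
$\left(-5 - 6\right)^{2} k - 86 = \left(-5 - 6\right)^{2} \left(- \frac{1}{12}\right) - 86 = \left(-11\right)^{2} \left(- \frac{1}{12}\right) - 86 = 121 \left(- \frac{1}{12}\right) - 86 = - \frac{121}{12} - 86 = - \frac{1153}{12}$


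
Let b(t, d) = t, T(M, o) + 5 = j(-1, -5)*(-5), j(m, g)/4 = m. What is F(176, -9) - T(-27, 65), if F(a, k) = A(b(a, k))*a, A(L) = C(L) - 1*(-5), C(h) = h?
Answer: 31841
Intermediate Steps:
j(m, g) = 4*m
T(M, o) = 15 (T(M, o) = -5 + (4*(-1))*(-5) = -5 - 4*(-5) = -5 + 20 = 15)
A(L) = 5 + L (A(L) = L - 1*(-5) = L + 5 = 5 + L)
F(a, k) = a*(5 + a) (F(a, k) = (5 + a)*a = a*(5 + a))
F(176, -9) - T(-27, 65) = 176*(5 + 176) - 1*15 = 176*181 - 15 = 31856 - 15 = 31841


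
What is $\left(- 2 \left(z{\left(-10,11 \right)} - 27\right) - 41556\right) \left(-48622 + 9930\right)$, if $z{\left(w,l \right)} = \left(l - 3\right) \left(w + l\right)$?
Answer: $1606414456$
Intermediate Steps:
$z{\left(w,l \right)} = \left(-3 + l\right) \left(l + w\right)$
$\left(- 2 \left(z{\left(-10,11 \right)} - 27\right) - 41556\right) \left(-48622 + 9930\right) = \left(- 2 \left(\left(11^{2} - 33 - -30 + 11 \left(-10\right)\right) - 27\right) - 41556\right) \left(-48622 + 9930\right) = \left(- 2 \left(\left(121 - 33 + 30 - 110\right) + \left(-30 + 3\right)\right) - 41556\right) \left(-38692\right) = \left(- 2 \left(8 - 27\right) - 41556\right) \left(-38692\right) = \left(\left(-2\right) \left(-19\right) - 41556\right) \left(-38692\right) = \left(38 - 41556\right) \left(-38692\right) = \left(-41518\right) \left(-38692\right) = 1606414456$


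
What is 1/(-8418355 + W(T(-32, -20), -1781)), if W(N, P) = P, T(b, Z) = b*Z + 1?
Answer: -1/8420136 ≈ -1.1876e-7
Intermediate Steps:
T(b, Z) = 1 + Z*b (T(b, Z) = Z*b + 1 = 1 + Z*b)
1/(-8418355 + W(T(-32, -20), -1781)) = 1/(-8418355 - 1781) = 1/(-8420136) = -1/8420136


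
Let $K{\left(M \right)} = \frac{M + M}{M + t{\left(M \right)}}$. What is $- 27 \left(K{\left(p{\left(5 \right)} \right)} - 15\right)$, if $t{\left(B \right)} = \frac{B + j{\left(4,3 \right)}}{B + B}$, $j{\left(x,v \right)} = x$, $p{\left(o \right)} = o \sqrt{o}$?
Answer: $\frac{22649355}{64391} + \frac{67500 \sqrt{5}}{64391} \approx 354.09$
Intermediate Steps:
$p{\left(o \right)} = o^{\frac{3}{2}}$
$t{\left(B \right)} = \frac{4 + B}{2 B}$ ($t{\left(B \right)} = \frac{B + 4}{B + B} = \frac{4 + B}{2 B}$)
$K{\left(M \right)} = \frac{2 M}{M + \frac{4 + M}{2 M}}$ ($K{\left(M \right)} = \frac{M + M}{M + \frac{4 + M}{2 M}} = \frac{2 M}{M + \frac{4 + M}{2 M}}$)
$- 27 \left(K{\left(p{\left(5 \right)} \right)} - 15\right) = - 27 \left(\frac{4 \left(5^{\frac{3}{2}}\right)^{2}}{4 + 5^{\frac{3}{2}} + 2 \left(5^{\frac{3}{2}}\right)^{2}} - 15\right) = - 27 \left(\frac{4 \left(5 \sqrt{5}\right)^{2}}{4 + 5 \sqrt{5} + 2 \left(5 \sqrt{5}\right)^{2}} - 15\right) = - 27 \left(4 \cdot 125 \frac{1}{4 + 5 \sqrt{5} + 2 \cdot 125} - 15\right) = - 27 \left(4 \cdot 125 \frac{1}{4 + 5 \sqrt{5} + 250} - 15\right) = - 27 \left(4 \cdot 125 \frac{1}{254 + 5 \sqrt{5}} - 15\right) = - 27 \left(\frac{500}{254 + 5 \sqrt{5}} - 15\right) = - 27 \left(-15 + \frac{500}{254 + 5 \sqrt{5}}\right) = 405 - \frac{13500}{254 + 5 \sqrt{5}}$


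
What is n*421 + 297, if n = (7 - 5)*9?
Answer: 7875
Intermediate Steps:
n = 18 (n = 2*9 = 18)
n*421 + 297 = 18*421 + 297 = 7578 + 297 = 7875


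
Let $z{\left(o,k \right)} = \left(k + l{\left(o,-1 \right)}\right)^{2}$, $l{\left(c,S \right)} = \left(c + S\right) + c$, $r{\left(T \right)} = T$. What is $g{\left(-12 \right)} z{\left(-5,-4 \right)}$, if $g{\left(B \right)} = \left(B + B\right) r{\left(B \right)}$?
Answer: $64800$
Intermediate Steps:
$l{\left(c,S \right)} = S + 2 c$ ($l{\left(c,S \right)} = \left(S + c\right) + c = S + 2 c$)
$z{\left(o,k \right)} = \left(-1 + k + 2 o\right)^{2}$ ($z{\left(o,k \right)} = \left(k + \left(-1 + 2 o\right)\right)^{2} = \left(-1 + k + 2 o\right)^{2}$)
$g{\left(B \right)} = 2 B^{2}$ ($g{\left(B \right)} = \left(B + B\right) B = 2 B B = 2 B^{2}$)
$g{\left(-12 \right)} z{\left(-5,-4 \right)} = 2 \left(-12\right)^{2} \left(-1 - 4 + 2 \left(-5\right)\right)^{2} = 2 \cdot 144 \left(-1 - 4 - 10\right)^{2} = 288 \left(-15\right)^{2} = 288 \cdot 225 = 64800$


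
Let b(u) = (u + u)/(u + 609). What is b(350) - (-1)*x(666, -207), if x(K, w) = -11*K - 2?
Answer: -1003836/137 ≈ -7327.3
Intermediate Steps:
x(K, w) = -2 - 11*K
b(u) = 2*u/(609 + u) (b(u) = (2*u)/(609 + u) = 2*u/(609 + u))
b(350) - (-1)*x(666, -207) = 2*350/(609 + 350) - (-1)*(-2 - 11*666) = 2*350/959 - (-1)*(-2 - 7326) = 2*350*(1/959) - (-1)*(-7328) = 100/137 - 1*7328 = 100/137 - 7328 = -1003836/137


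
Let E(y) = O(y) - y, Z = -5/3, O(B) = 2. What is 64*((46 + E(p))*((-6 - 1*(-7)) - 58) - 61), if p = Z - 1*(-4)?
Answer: -170496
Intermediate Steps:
Z = -5/3 (Z = -5*1/3 = -5/3 ≈ -1.6667)
p = 7/3 (p = -5/3 - 1*(-4) = -5/3 + 4 = 7/3 ≈ 2.3333)
E(y) = 2 - y
64*((46 + E(p))*((-6 - 1*(-7)) - 58) - 61) = 64*((46 + (2 - 1*7/3))*((-6 - 1*(-7)) - 58) - 61) = 64*((46 + (2 - 7/3))*((-6 + 7) - 58) - 61) = 64*((46 - 1/3)*(1 - 58) - 61) = 64*((137/3)*(-57) - 61) = 64*(-2603 - 61) = 64*(-2664) = -170496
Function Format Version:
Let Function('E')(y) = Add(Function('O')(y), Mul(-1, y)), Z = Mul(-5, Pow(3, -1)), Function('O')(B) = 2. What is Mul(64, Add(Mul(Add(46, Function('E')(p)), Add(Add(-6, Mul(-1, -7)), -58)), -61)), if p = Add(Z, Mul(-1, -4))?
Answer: -170496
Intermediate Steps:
Z = Rational(-5, 3) (Z = Mul(-5, Rational(1, 3)) = Rational(-5, 3) ≈ -1.6667)
p = Rational(7, 3) (p = Add(Rational(-5, 3), Mul(-1, -4)) = Add(Rational(-5, 3), 4) = Rational(7, 3) ≈ 2.3333)
Function('E')(y) = Add(2, Mul(-1, y))
Mul(64, Add(Mul(Add(46, Function('E')(p)), Add(Add(-6, Mul(-1, -7)), -58)), -61)) = Mul(64, Add(Mul(Add(46, Add(2, Mul(-1, Rational(7, 3)))), Add(Add(-6, Mul(-1, -7)), -58)), -61)) = Mul(64, Add(Mul(Add(46, Add(2, Rational(-7, 3))), Add(Add(-6, 7), -58)), -61)) = Mul(64, Add(Mul(Add(46, Rational(-1, 3)), Add(1, -58)), -61)) = Mul(64, Add(Mul(Rational(137, 3), -57), -61)) = Mul(64, Add(-2603, -61)) = Mul(64, -2664) = -170496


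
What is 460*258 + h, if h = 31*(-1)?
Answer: 118649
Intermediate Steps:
h = -31
460*258 + h = 460*258 - 31 = 118680 - 31 = 118649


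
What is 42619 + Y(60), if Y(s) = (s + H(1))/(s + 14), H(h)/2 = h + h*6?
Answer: 42620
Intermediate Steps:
H(h) = 14*h (H(h) = 2*(h + h*6) = 2*(h + 6*h) = 2*(7*h) = 14*h)
Y(s) = 1 (Y(s) = (s + 14*1)/(s + 14) = (s + 14)/(14 + s) = (14 + s)/(14 + s) = 1)
42619 + Y(60) = 42619 + 1 = 42620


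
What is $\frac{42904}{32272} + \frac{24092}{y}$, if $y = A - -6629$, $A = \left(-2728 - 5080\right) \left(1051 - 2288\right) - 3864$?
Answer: $\frac{51910529871}{38973526874} \approx 1.3319$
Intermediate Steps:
$A = 9654632$ ($A = \left(-7808\right) \left(-1237\right) - 3864 = 9658496 - 3864 = 9654632$)
$y = 9661261$ ($y = 9654632 - -6629 = 9654632 + 6629 = 9661261$)
$\frac{42904}{32272} + \frac{24092}{y} = \frac{42904}{32272} + \frac{24092}{9661261} = 42904 \cdot \frac{1}{32272} + 24092 \cdot \frac{1}{9661261} = \frac{5363}{4034} + \frac{24092}{9661261} = \frac{51910529871}{38973526874}$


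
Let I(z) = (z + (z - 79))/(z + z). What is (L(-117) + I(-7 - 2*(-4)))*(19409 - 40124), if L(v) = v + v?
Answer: 11289675/2 ≈ 5.6448e+6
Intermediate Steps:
I(z) = (-79 + 2*z)/(2*z) (I(z) = (z + (-79 + z))/((2*z)) = (-79 + 2*z)*(1/(2*z)) = (-79 + 2*z)/(2*z))
L(v) = 2*v
(L(-117) + I(-7 - 2*(-4)))*(19409 - 40124) = (2*(-117) + (-79/2 + (-7 - 2*(-4)))/(-7 - 2*(-4)))*(19409 - 40124) = (-234 + (-79/2 + (-7 + 8))/(-7 + 8))*(-20715) = (-234 + (-79/2 + 1)/1)*(-20715) = (-234 + 1*(-77/2))*(-20715) = (-234 - 77/2)*(-20715) = -545/2*(-20715) = 11289675/2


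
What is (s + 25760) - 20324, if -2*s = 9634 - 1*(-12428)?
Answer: -5595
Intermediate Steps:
s = -11031 (s = -(9634 - 1*(-12428))/2 = -(9634 + 12428)/2 = -1/2*22062 = -11031)
(s + 25760) - 20324 = (-11031 + 25760) - 20324 = 14729 - 20324 = -5595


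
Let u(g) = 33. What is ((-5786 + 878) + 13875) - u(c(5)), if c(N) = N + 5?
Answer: 8934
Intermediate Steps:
c(N) = 5 + N
((-5786 + 878) + 13875) - u(c(5)) = ((-5786 + 878) + 13875) - 1*33 = (-4908 + 13875) - 33 = 8967 - 33 = 8934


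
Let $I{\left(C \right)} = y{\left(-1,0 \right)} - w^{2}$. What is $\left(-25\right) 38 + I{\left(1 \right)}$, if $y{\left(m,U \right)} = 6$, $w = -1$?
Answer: $-945$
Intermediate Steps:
$I{\left(C \right)} = 5$ ($I{\left(C \right)} = 6 - \left(-1\right)^{2} = 6 - 1 = 5$)
$\left(-25\right) 38 + I{\left(1 \right)} = \left(-25\right) 38 + 5 = -950 + 5 = -945$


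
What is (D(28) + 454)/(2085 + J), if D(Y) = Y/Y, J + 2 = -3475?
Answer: -455/1392 ≈ -0.32687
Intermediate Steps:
J = -3477 (J = -2 - 3475 = -3477)
D(Y) = 1
(D(28) + 454)/(2085 + J) = (1 + 454)/(2085 - 3477) = 455/(-1392) = 455*(-1/1392) = -455/1392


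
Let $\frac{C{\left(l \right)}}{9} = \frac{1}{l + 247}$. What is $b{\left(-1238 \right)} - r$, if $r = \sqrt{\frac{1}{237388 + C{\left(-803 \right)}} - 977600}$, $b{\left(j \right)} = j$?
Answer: $-1238 - \frac{2 i \sqrt{4257633247073185375459}}{131987719} \approx -1238.0 - 988.74 i$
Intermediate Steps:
$C{\left(l \right)} = \frac{9}{247 + l}$ ($C{\left(l \right)} = \frac{9}{l + 247} = \frac{9}{247 + l}$)
$r = \frac{2 i \sqrt{4257633247073185375459}}{131987719}$ ($r = \sqrt{\frac{1}{237388 + \frac{9}{247 - 803}} - 977600} = \sqrt{\frac{1}{237388 + \frac{9}{-556}} - 977600} = \sqrt{\frac{1}{237388 + 9 \left(- \frac{1}{556}\right)} - 977600} = \sqrt{\frac{1}{237388 - \frac{9}{556}} - 977600} = \sqrt{\frac{1}{\frac{131987719}{556}} - 977600} = \sqrt{\frac{556}{131987719} - 977600} = \sqrt{- \frac{129031194093844}{131987719}} = \frac{2 i \sqrt{4257633247073185375459}}{131987719} \approx 988.74 i$)
$b{\left(-1238 \right)} - r = -1238 - \frac{2 i \sqrt{4257633247073185375459}}{131987719}$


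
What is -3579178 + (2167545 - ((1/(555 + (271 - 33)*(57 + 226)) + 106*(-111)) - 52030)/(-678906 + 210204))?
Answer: -14976996611022419/10609694706 ≈ -1.4116e+6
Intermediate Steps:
-3579178 + (2167545 - ((1/(555 + (271 - 33)*(57 + 226)) + 106*(-111)) - 52030)/(-678906 + 210204)) = -3579178 + (2167545 - ((1/(555 + 238*283) - 11766) - 52030)/(-468702)) = -3579178 + (2167545 - ((1/(555 + 67354) - 11766) - 52030)*(-1)/468702) = -3579178 + (2167545 - ((1/67909 - 11766) - 52030)*(-1)/468702) = -3579178 + (2167545 - (-799017293/67909 - 52030)*(-1)/468702) = -3579178 + (2167545 - (-4332322563)*(-1)/(67909*468702)) = -3579178 + (2167545 - 1*1444107521/10609694706) = -3579178 + (2167545 - 1444107521/10609694706) = -3579178 + 22996989267409249/10609694706 = -14976996611022419/10609694706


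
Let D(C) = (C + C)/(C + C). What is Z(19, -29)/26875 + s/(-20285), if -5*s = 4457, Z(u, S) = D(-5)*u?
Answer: 4868358/109031875 ≈ 0.044651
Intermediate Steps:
D(C) = 1 (D(C) = (2*C)/((2*C)) = (2*C)*(1/(2*C)) = 1)
Z(u, S) = u (Z(u, S) = 1*u = u)
s = -4457/5 (s = -1/5*4457 = -4457/5 ≈ -891.40)
Z(19, -29)/26875 + s/(-20285) = 19/26875 - 4457/5/(-20285) = 19*(1/26875) - 4457/5*(-1/20285) = 19/26875 + 4457/101425 = 4868358/109031875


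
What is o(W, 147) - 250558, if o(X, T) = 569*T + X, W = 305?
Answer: -166610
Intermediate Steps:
o(X, T) = X + 569*T
o(W, 147) - 250558 = (305 + 569*147) - 250558 = (305 + 83643) - 250558 = 83948 - 250558 = -166610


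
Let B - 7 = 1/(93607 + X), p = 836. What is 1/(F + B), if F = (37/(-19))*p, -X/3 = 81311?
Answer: -150326/243678447 ≈ -0.00061690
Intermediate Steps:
X = -243933 (X = -3*81311 = -243933)
B = 1052281/150326 (B = 7 + 1/(93607 - 243933) = 7 + 1/(-150326) = 7 - 1/150326 = 1052281/150326 ≈ 7.0000)
F = -1628 (F = (37/(-19))*836 = (37*(-1/19))*836 = -37/19*836 = -1628)
1/(F + B) = 1/(-1628 + 1052281/150326) = 1/(-243678447/150326) = -150326/243678447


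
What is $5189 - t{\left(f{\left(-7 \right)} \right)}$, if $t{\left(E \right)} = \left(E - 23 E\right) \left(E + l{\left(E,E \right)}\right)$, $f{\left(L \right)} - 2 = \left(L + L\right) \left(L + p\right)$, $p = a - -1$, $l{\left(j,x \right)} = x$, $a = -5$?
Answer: $1075973$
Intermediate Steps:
$p = -4$ ($p = -5 - -1 = -5 + 1 = -4$)
$f{\left(L \right)} = 2 + 2 L \left(-4 + L\right)$ ($f{\left(L \right)} = 2 + \left(L + L\right) \left(L - 4\right) = 2 + 2 L \left(-4 + L\right)$)
$t{\left(E \right)} = - 44 E^{2}$ ($t{\left(E \right)} = \left(E - 23 E\right) \left(E + E\right) = - 22 E 2 E = - 44 E^{2}$)
$5189 - t{\left(f{\left(-7 \right)} \right)} = 5189 - - 44 \left(2 - -56 + 2 \left(-7\right)^{2}\right)^{2} = 5189 - - 44 \left(2 + 56 + 2 \cdot 49\right)^{2} = 5189 - - 44 \left(2 + 56 + 98\right)^{2} = 5189 - - 44 \cdot 156^{2} = 5189 - \left(-44\right) 24336 = 5189 - -1070784 = 5189 + 1070784 = 1075973$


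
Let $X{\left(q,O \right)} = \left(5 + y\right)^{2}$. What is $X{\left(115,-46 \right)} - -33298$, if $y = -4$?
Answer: $33299$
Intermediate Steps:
$X{\left(q,O \right)} = 1$ ($X{\left(q,O \right)} = \left(5 - 4\right)^{2} = 1^{2} = 1$)
$X{\left(115,-46 \right)} - -33298 = 1 - -33298 = 1 + 33298 = 33299$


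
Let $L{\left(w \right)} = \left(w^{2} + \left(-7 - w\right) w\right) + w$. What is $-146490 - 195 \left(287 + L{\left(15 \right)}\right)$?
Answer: $-184905$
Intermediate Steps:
$L{\left(w \right)} = w + w^{2} + w \left(-7 - w\right)$ ($L{\left(w \right)} = \left(w^{2} + w \left(-7 - w\right)\right) + w = w + w^{2} + w \left(-7 - w\right)$)
$-146490 - 195 \left(287 + L{\left(15 \right)}\right) = -146490 - 195 \left(287 - 90\right) = -146490 - 195 \cdot 197 = -146490 - 38415 = -184905$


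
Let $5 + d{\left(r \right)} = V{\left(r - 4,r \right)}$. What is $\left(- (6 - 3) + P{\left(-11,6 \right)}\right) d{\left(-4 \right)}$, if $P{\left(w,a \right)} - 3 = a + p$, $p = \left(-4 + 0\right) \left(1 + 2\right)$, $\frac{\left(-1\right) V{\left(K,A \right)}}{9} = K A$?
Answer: $1758$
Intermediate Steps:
$V{\left(K,A \right)} = - 9 A K$ ($V{\left(K,A \right)} = - 9 K A = - 9 A K$)
$d{\left(r \right)} = -5 - 9 r \left(-4 + r\right)$ ($d{\left(r \right)} = -5 - 9 r \left(r - 4\right) = -5 - 9 r \left(-4 + r\right)$)
$p = -12$ ($p = \left(-4\right) 3 = -12$)
$P{\left(w,a \right)} = -9 + a$ ($P{\left(w,a \right)} = 3 + \left(a - 12\right) = 3 + \left(-12 + a\right) = -9 + a$)
$\left(- (6 - 3) + P{\left(-11,6 \right)}\right) d{\left(-4 \right)} = \left(- (6 - 3) + \left(-9 + 6\right)\right) \left(-5 - - 36 \left(-4 - 4\right)\right) = \left(\left(-1\right) 3 - 3\right) \left(-5 - \left(-36\right) \left(-8\right)\right) = \left(-3 - 3\right) \left(-5 - 288\right) = \left(-6\right) \left(-293\right) = 1758$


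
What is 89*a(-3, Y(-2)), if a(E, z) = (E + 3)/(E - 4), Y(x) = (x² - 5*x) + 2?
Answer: 0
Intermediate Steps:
Y(x) = 2 + x² - 5*x
a(E, z) = (3 + E)/(-4 + E)
89*a(-3, Y(-2)) = 89*((3 - 3)/(-4 - 3)) = 89*(0/(-7)) = 89*(-⅐*0) = 89*0 = 0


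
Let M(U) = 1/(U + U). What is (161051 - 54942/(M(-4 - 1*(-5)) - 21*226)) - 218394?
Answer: -544132529/9491 ≈ -57331.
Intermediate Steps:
M(U) = 1/(2*U)
(161051 - 54942/(M(-4 - 1*(-5)) - 21*226)) - 218394 = (161051 - 54942/(1/(2*(-4 - 1*(-5))) - 21*226)) - 218394 = (161051 - 54942/(1/(2*(-4 + 5)) - 4746)) - 218394 = (161051 - 54942/((½)/1 - 4746)) - 218394 = (161051 - 54942/((½)*1 - 4746)) - 218394 = (161051 - 54942/(½ - 4746)) - 218394 = (161051 - 54942/(-9491/2)) - 218394 = (161051 - 54942*(-2/9491)) - 218394 = (161051 + 109884/9491) - 218394 = 1528644925/9491 - 218394 = -544132529/9491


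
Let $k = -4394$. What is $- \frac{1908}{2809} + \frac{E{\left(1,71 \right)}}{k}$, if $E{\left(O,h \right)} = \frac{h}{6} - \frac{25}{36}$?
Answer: $- \frac{5715877}{8383752} \approx -0.68178$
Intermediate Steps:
$E{\left(O,h \right)} = - \frac{25}{36} + \frac{h}{6}$ ($E{\left(O,h \right)} = h \frac{1}{6} - \frac{25}{36} = \frac{h}{6} - \frac{25}{36} = - \frac{25}{36} + \frac{h}{6}$)
$- \frac{1908}{2809} + \frac{E{\left(1,71 \right)}}{k} = - \frac{1908}{2809} + \frac{- \frac{25}{36} + \frac{1}{6} \cdot 71}{-4394} = \left(-1908\right) \frac{1}{2809} + \left(- \frac{25}{36} + \frac{71}{6}\right) \left(- \frac{1}{4394}\right) = - \frac{36}{53} + \frac{401}{36} \left(- \frac{1}{4394}\right) = - \frac{36}{53} - \frac{401}{158184} = - \frac{5715877}{8383752}$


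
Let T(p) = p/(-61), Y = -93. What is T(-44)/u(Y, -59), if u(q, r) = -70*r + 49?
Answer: 44/254919 ≈ 0.00017260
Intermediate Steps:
T(p) = -p/61 (T(p) = p*(-1/61) = -p/61)
u(q, r) = 49 - 70*r
T(-44)/u(Y, -59) = (-1/61*(-44))/(49 - 70*(-59)) = 44/(61*(49 + 4130)) = (44/61)/4179 = (44/61)*(1/4179) = 44/254919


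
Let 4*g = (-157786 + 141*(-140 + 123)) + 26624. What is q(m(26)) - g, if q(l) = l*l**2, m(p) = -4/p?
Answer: 293429091/8788 ≈ 33390.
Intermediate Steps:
q(l) = l**3
g = -133559/4 (g = ((-157786 + 141*(-140 + 123)) + 26624)/4 = ((-157786 + 141*(-17)) + 26624)/4 = ((-157786 - 2397) + 26624)/4 = (-160183 + 26624)/4 = (1/4)*(-133559) = -133559/4 ≈ -33390.)
q(m(26)) - g = (-4/26)**3 - 1*(-133559/4) = (-4*1/26)**3 + 133559/4 = (-2/13)**3 + 133559/4 = -8/2197 + 133559/4 = 293429091/8788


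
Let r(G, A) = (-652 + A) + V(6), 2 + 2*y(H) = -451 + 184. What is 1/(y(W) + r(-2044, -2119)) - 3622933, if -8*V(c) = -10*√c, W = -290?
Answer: -81558703264885/22511789 - 10*√6/67535367 ≈ -3.6229e+6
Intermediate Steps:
y(H) = -269/2 (y(H) = -1 + (-451 + 184)/2 = -1 + (½)*(-267) = -1 - 267/2 = -269/2)
V(c) = 5*√c/4 (V(c) = -(-5)*√c/4 = 5*√c/4)
r(G, A) = -652 + A + 5*√6/4 (r(G, A) = (-652 + A) + 5*√6/4 = -652 + A + 5*√6/4)
1/(y(W) + r(-2044, -2119)) - 3622933 = 1/(-269/2 + (-652 - 2119 + 5*√6/4)) - 3622933 = 1/(-269/2 + (-2771 + 5*√6/4)) - 3622933 = 1/(-5811/2 + 5*√6/4) - 3622933 = -3622933 + 1/(-5811/2 + 5*√6/4)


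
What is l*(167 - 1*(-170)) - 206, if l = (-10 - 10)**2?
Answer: 134594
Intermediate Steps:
l = 400 (l = (-20)**2 = 400)
l*(167 - 1*(-170)) - 206 = 400*(167 - 1*(-170)) - 206 = 400*(167 + 170) - 206 = 400*337 - 206 = 134800 - 206 = 134594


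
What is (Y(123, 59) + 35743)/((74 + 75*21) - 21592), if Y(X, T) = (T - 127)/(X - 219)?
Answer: -857849/478632 ≈ -1.7923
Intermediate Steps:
Y(X, T) = (-127 + T)/(-219 + X)
(Y(123, 59) + 35743)/((74 + 75*21) - 21592) = ((-127 + 59)/(-219 + 123) + 35743)/((74 + 75*21) - 21592) = (-68/(-96) + 35743)/((74 + 1575) - 21592) = (-1/96*(-68) + 35743)/(1649 - 21592) = (17/24 + 35743)/(-19943) = (857849/24)*(-1/19943) = -857849/478632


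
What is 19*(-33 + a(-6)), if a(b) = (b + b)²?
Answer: 2109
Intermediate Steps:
a(b) = 4*b² (a(b) = (2*b)² = 4*b²)
19*(-33 + a(-6)) = 19*(-33 + 4*(-6)²) = 19*(-33 + 4*36) = 19*(-33 + 144) = 19*111 = 2109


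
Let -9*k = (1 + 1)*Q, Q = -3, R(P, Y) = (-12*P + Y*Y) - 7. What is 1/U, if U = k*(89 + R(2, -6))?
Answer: 3/188 ≈ 0.015957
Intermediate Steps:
R(P, Y) = -7 + Y² - 12*P (R(P, Y) = (-12*P + Y²) - 7 = (Y² - 12*P) - 7 = -7 + Y² - 12*P)
k = ⅔ (k = -(1 + 1)*(-3)/9 = -2*(-3)/9 = -⅑*(-6) = ⅔ ≈ 0.66667)
U = 188/3 (U = 2*(89 + (-7 + (-6)² - 12*2))/3 = 2*(89 + (-7 + 36 - 24))/3 = 2*(89 + 5)/3 = (⅔)*94 = 188/3 ≈ 62.667)
1/U = 1/(188/3) = 3/188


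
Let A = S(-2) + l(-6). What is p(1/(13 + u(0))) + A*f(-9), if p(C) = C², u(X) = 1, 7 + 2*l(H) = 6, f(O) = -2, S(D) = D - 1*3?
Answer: 2157/196 ≈ 11.005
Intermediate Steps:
S(D) = -3 + D (S(D) = D - 3 = -3 + D)
l(H) = -½ (l(H) = -7/2 + (½)*6 = -7/2 + 3 = -½)
A = -11/2 (A = (-3 - 2) - ½ = -5 - ½ = -11/2 ≈ -5.5000)
p(1/(13 + u(0))) + A*f(-9) = (1/(13 + 1))² - 11/2*(-2) = (1/14)² + 11 = 1/196 + 11 = 2157/196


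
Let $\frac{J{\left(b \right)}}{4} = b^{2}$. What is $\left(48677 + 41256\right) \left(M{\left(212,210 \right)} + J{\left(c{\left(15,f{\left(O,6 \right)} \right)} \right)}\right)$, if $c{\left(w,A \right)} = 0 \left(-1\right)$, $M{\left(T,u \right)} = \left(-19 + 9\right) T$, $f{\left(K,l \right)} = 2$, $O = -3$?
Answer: $-190657960$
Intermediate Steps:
$M{\left(T,u \right)} = - 10 T$
$c{\left(w,A \right)} = 0$
$J{\left(b \right)} = 4 b^{2}$
$\left(48677 + 41256\right) \left(M{\left(212,210 \right)} + J{\left(c{\left(15,f{\left(O,6 \right)} \right)} \right)}\right) = \left(48677 + 41256\right) \left(\left(-10\right) 212 + 4 \cdot 0^{2}\right) = 89933 \left(-2120 + 4 \cdot 0\right) = 89933 \left(-2120 + 0\right) = 89933 \left(-2120\right) = -190657960$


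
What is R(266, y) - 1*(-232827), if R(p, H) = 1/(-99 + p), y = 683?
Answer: 38882110/167 ≈ 2.3283e+5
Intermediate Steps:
R(266, y) - 1*(-232827) = 1/(-99 + 266) - 1*(-232827) = 1/167 + 232827 = 38882110/167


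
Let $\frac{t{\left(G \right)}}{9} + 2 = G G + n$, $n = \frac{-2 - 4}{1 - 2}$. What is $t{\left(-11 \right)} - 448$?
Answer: $677$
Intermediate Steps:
$n = 6$ ($n = - \frac{6}{-1} = \left(-6\right) \left(-1\right) = 6$)
$t{\left(G \right)} = 36 + 9 G^{2}$ ($t{\left(G \right)} = -18 + 9 \left(G G + 6\right) = -18 + 9 \left(G^{2} + 6\right) = -18 + 9 \left(6 + G^{2}\right) = -18 + \left(54 + 9 G^{2}\right) = 36 + 9 G^{2}$)
$t{\left(-11 \right)} - 448 = \left(36 + 9 \left(-11\right)^{2}\right) - 448 = \left(36 + 9 \cdot 121\right) - 448 = \left(36 + 1089\right) - 448 = 1125 - 448 = 677$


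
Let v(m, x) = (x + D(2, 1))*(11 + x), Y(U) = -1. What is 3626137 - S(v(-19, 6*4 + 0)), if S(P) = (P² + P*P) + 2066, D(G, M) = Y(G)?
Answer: 2328021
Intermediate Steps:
D(G, M) = -1
v(m, x) = (-1 + x)*(11 + x) (v(m, x) = (x - 1)*(11 + x) = (-1 + x)*(11 + x))
S(P) = 2066 + 2*P² (S(P) = (P² + P²) + 2066 = 2*P² + 2066 = 2066 + 2*P²)
3626137 - S(v(-19, 6*4 + 0)) = 3626137 - (2066 + 2*(-11 + (6*4 + 0)² + 10*(6*4 + 0))²) = 3626137 - (2066 + 2*(-11 + (24 + 0)² + 10*(24 + 0))²) = 3626137 - (2066 + 2*(-11 + 24² + 10*24)²) = 3626137 - (2066 + 2*(-11 + 576 + 240)²) = 3626137 - (2066 + 2*805²) = 3626137 - (2066 + 2*648025) = 3626137 - (2066 + 1296050) = 3626137 - 1*1298116 = 3626137 - 1298116 = 2328021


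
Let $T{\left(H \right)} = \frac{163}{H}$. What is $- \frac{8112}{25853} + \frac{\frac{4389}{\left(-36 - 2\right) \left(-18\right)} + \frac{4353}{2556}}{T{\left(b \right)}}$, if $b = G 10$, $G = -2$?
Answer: $- \frac{391965266}{299196769} \approx -1.3101$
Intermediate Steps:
$b = -20$ ($b = \left(-2\right) 10 = -20$)
$- \frac{8112}{25853} + \frac{\frac{4389}{\left(-36 - 2\right) \left(-18\right)} + \frac{4353}{2556}}{T{\left(b \right)}} = - \frac{8112}{25853} + \frac{\frac{4389}{\left(-36 - 2\right) \left(-18\right)} + \frac{4353}{2556}}{163 \frac{1}{-20}} = \left(-8112\right) \frac{1}{25853} + \frac{\frac{4389}{\left(-38\right) \left(-18\right)} + 4353 \cdot \frac{1}{2556}}{163 \left(- \frac{1}{20}\right)} = - \frac{8112}{25853} + \frac{\frac{4389}{684} + \frac{1451}{852}}{- \frac{163}{20}} = - \frac{8112}{25853} + \left(4389 \cdot \frac{1}{684} + \frac{1451}{852}\right) \left(- \frac{20}{163}\right) = - \frac{8112}{25853} + \left(\frac{77}{12} + \frac{1451}{852}\right) \left(- \frac{20}{163}\right) = - \frac{8112}{25853} + \frac{1153}{142} \left(- \frac{20}{163}\right) = - \frac{8112}{25853} - \frac{11530}{11573} = - \frac{391965266}{299196769}$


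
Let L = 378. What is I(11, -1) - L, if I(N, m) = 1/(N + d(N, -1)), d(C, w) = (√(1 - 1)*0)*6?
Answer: -4157/11 ≈ -377.91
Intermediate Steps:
d(C, w) = 0 (d(C, w) = (√0*0)*6 = (0*0)*6 = 0*6 = 0)
I(N, m) = 1/N (I(N, m) = 1/(N + 0) = 1/N)
I(11, -1) - L = 1/11 - 1*378 = 1/11 - 378 = -4157/11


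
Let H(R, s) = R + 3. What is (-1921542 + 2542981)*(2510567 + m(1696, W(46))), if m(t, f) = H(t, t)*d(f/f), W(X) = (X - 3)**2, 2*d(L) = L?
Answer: 3121384316687/2 ≈ 1.5607e+12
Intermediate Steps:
d(L) = L/2
W(X) = (-3 + X)**2
H(R, s) = 3 + R
m(t, f) = 3/2 + t/2 (m(t, f) = (3 + t)*((f/f)/2) = (3 + t)*((1/2)*1) = (3 + t)*(1/2) = 3/2 + t/2)
(-1921542 + 2542981)*(2510567 + m(1696, W(46))) = (-1921542 + 2542981)*(2510567 + (3/2 + (1/2)*1696)) = 621439*(2510567 + (3/2 + 848)) = 621439*(2510567 + 1699/2) = 621439*(5022833/2) = 3121384316687/2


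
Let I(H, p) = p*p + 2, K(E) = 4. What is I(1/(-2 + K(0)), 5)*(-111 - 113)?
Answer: -6048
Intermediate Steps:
I(H, p) = 2 + p² (I(H, p) = p² + 2 = 2 + p²)
I(1/(-2 + K(0)), 5)*(-111 - 113) = (2 + 5²)*(-111 - 113) = (2 + 25)*(-224) = 27*(-224) = -6048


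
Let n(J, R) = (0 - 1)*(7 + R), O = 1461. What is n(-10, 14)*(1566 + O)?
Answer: -63567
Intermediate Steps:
n(J, R) = -7 - R (n(J, R) = -(7 + R) = -7 - R)
n(-10, 14)*(1566 + O) = (-7 - 1*14)*(1566 + 1461) = (-7 - 14)*3027 = -21*3027 = -63567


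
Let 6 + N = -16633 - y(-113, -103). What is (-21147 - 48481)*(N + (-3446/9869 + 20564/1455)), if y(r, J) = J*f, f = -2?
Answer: 173485754028236/148035 ≈ 1.1719e+9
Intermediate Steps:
y(r, J) = -2*J (y(r, J) = J*(-2) = -2*J)
N = -16845 (N = -6 + (-16633 - (-2)*(-103)) = -6 + (-16633 - 1*206) = -6 + (-16633 - 206) = -6 - 16839 = -16845)
(-21147 - 48481)*(N + (-3446/9869 + 20564/1455)) = (-21147 - 48481)*(-16845 + (-3446/9869 + 20564/1455)) = -69628*(-16845 + (-3446*1/9869 + 20564*(1/1455))) = -69628*(-16845 + (-3446/9869 + 212/15)) = -69628*(-16845 + 2040538/148035) = -69628*(-2491609037/148035) = 173485754028236/148035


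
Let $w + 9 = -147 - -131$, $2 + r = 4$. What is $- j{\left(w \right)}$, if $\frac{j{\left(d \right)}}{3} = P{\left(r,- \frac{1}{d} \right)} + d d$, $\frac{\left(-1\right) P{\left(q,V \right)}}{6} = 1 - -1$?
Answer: $-1839$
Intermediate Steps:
$r = 2$ ($r = -2 + 4 = 2$)
$P{\left(q,V \right)} = -12$ ($P{\left(q,V \right)} = - 6 \left(1 - -1\right) = - 6 \left(1 + 1\right) = \left(-6\right) 2 = -12$)
$w = -25$ ($w = -9 - 16 = -25$)
$j{\left(d \right)} = -36 + 3 d^{2}$ ($j{\left(d \right)} = 3 \left(-12 + d d\right) = 3 \left(-12 + d^{2}\right) = -36 + 3 d^{2}$)
$- j{\left(w \right)} = - (-36 + 3 \left(-25\right)^{2}) = - (-36 + 3 \cdot 625) = - (-36 + 1875) = \left(-1\right) 1839 = -1839$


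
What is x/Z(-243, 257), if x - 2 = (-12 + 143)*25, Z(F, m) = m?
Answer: 3277/257 ≈ 12.751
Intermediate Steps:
x = 3277 (x = 2 + (-12 + 143)*25 = 2 + 131*25 = 2 + 3275 = 3277)
x/Z(-243, 257) = 3277/257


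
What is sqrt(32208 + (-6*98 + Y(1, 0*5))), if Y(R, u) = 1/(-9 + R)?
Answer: sqrt(505918)/4 ≈ 177.82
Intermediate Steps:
sqrt(32208 + (-6*98 + Y(1, 0*5))) = sqrt(32208 + (-6*98 + 1/(-9 + 1))) = sqrt(32208 + (-588 + 1/(-8))) = sqrt(32208 + (-588 - 1/8)) = sqrt(32208 - 4705/8) = sqrt(252959/8) = sqrt(505918)/4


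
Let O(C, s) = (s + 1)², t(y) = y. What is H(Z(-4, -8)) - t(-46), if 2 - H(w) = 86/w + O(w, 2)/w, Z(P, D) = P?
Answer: 287/4 ≈ 71.750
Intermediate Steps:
O(C, s) = (1 + s)²
H(w) = 2 - 95/w (H(w) = 2 - (86/w + (1 + 2)²/w) = 2 - (86/w + 3²/w) = 2 - (86/w + 9/w) = 2 - 95/w)
H(Z(-4, -8)) - t(-46) = (2 - 95/(-4)) - 1*(-46) = (2 - 95*(-¼)) + 46 = (2 + 95/4) + 46 = 103/4 + 46 = 287/4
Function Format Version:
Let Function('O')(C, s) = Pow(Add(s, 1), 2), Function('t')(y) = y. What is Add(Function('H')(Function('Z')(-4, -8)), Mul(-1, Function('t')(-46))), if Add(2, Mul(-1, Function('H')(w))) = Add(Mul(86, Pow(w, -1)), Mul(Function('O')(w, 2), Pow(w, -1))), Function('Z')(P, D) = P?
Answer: Rational(287, 4) ≈ 71.750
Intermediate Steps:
Function('O')(C, s) = Pow(Add(1, s), 2)
Function('H')(w) = Add(2, Mul(-95, Pow(w, -1))) (Function('H')(w) = Add(2, Mul(-1, Add(Mul(86, Pow(w, -1)), Mul(Pow(Add(1, 2), 2), Pow(w, -1))))) = Add(2, Mul(-1, Add(Mul(86, Pow(w, -1)), Mul(Pow(3, 2), Pow(w, -1))))) = Add(2, Mul(-1, Add(Mul(86, Pow(w, -1)), Mul(9, Pow(w, -1))))) = Add(2, Mul(-1, Mul(95, Pow(w, -1)))) = Add(2, Mul(-95, Pow(w, -1))))
Add(Function('H')(Function('Z')(-4, -8)), Mul(-1, Function('t')(-46))) = Add(Add(2, Mul(-95, Pow(-4, -1))), Mul(-1, -46)) = Add(Add(2, Mul(-95, Rational(-1, 4))), 46) = Add(Add(2, Rational(95, 4)), 46) = Add(Rational(103, 4), 46) = Rational(287, 4)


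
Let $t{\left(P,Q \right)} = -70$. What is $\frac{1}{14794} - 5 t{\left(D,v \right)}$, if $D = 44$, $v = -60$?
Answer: $\frac{5177901}{14794} \approx 350.0$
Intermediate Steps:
$\frac{1}{14794} - 5 t{\left(D,v \right)} = \frac{1}{14794} - -350 = \frac{1}{14794} + 350 = \frac{5177901}{14794}$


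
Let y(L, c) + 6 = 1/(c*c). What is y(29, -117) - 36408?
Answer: -498471245/13689 ≈ -36414.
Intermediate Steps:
y(L, c) = -6 + c⁻² (y(L, c) = -6 + 1/(c*c) = -6 + 1/(c²) = -6 + c⁻²)
y(29, -117) - 36408 = (-6 + (-117)⁻²) - 36408 = (-6 + 1/13689) - 36408 = -82133/13689 - 36408 = -498471245/13689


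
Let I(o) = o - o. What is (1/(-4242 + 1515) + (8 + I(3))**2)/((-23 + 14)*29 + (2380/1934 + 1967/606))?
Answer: -337535218/1352909637 ≈ -0.24949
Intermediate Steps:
I(o) = 0
(1/(-4242 + 1515) + (8 + I(3))**2)/((-23 + 14)*29 + (2380/1934 + 1967/606)) = (1/(-4242 + 1515) + (8 + 0)**2)/((-23 + 14)*29 + (2380/1934 + 1967/606)) = (1/(-2727) + 8**2)/(-9*29 + (2380*(1/1934) + 1967*(1/606))) = (-1/2727 + 64)/(-261 + (1190/967 + 1967/606)) = 174527/(2727*(-261 + 2623229/586002)) = 174527/(2727*(-150323293/586002)) = (174527/2727)*(-586002/150323293) = -337535218/1352909637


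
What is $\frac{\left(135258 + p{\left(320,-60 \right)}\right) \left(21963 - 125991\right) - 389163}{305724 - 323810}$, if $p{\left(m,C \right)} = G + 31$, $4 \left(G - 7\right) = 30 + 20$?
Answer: $\frac{14076261801}{18086} \approx 7.783 \cdot 10^{5}$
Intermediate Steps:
$G = \frac{39}{2}$ ($G = 7 + \frac{30 + 20}{4} = 7 + \frac{1}{4} \cdot 50 = 7 + \frac{25}{2} = \frac{39}{2} \approx 19.5$)
$p{\left(m,C \right)} = \frac{101}{2}$ ($p{\left(m,C \right)} = \frac{39}{2} + 31 = \frac{101}{2}$)
$\frac{\left(135258 + p{\left(320,-60 \right)}\right) \left(21963 - 125991\right) - 389163}{305724 - 323810} = \frac{\left(135258 + \frac{101}{2}\right) \left(21963 - 125991\right) - 389163}{305724 - 323810} = \frac{\frac{270617}{2} \left(-104028\right) - 389163}{-18086} = \left(-14075872638 - 389163\right) \left(- \frac{1}{18086}\right) = \left(-14076261801\right) \left(- \frac{1}{18086}\right) = \frac{14076261801}{18086}$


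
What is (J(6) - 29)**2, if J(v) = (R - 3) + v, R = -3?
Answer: 841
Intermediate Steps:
J(v) = -6 + v (J(v) = (-3 - 3) + v = -6 + v)
(J(6) - 29)**2 = ((-6 + 6) - 29)**2 = (0 - 29)**2 = (-29)**2 = 841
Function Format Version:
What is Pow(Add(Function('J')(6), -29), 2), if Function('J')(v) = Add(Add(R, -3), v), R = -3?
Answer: 841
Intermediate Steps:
Function('J')(v) = Add(-6, v) (Function('J')(v) = Add(Add(-3, -3), v) = Add(-6, v))
Pow(Add(Function('J')(6), -29), 2) = Pow(Add(Add(-6, 6), -29), 2) = Pow(Add(0, -29), 2) = Pow(-29, 2) = 841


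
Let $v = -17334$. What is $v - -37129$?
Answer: $19795$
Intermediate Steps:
$v - -37129 = -17334 - -37129 = -17334 + 37129 = 19795$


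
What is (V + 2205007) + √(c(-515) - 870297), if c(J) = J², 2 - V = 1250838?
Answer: 954171 + 4*I*√37817 ≈ 9.5417e+5 + 777.86*I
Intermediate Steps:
V = -1250836 (V = 2 - 1*1250838 = 2 - 1250838 = -1250836)
(V + 2205007) + √(c(-515) - 870297) = (-1250836 + 2205007) + √((-515)² - 870297) = 954171 + √(265225 - 870297) = 954171 + √(-605072) = 954171 + 4*I*√37817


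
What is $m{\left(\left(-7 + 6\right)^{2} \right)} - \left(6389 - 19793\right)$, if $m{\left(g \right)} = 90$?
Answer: $13494$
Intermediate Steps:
$m{\left(\left(-7 + 6\right)^{2} \right)} - \left(6389 - 19793\right) = 90 - \left(6389 - 19793\right) = 90 - -13404 = 90 + 13404 = 13494$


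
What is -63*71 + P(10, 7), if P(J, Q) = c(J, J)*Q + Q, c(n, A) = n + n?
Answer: -4326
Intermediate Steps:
c(n, A) = 2*n
P(J, Q) = Q + 2*J*Q (P(J, Q) = (2*J)*Q + Q = 2*J*Q + Q = Q + 2*J*Q)
-63*71 + P(10, 7) = -63*71 + 7*(1 + 2*10) = -4473 + 7*(1 + 20) = -4473 + 7*21 = -4473 + 147 = -4326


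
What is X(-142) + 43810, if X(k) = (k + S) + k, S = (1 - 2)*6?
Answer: 43520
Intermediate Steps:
S = -6 (S = -1*6 = -6)
X(k) = -6 + 2*k (X(k) = (k - 6) + k = (-6 + k) + k = -6 + 2*k)
X(-142) + 43810 = (-6 + 2*(-142)) + 43810 = (-6 - 284) + 43810 = -290 + 43810 = 43520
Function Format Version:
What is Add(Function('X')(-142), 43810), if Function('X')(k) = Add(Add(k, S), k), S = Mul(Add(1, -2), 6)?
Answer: 43520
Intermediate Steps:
S = -6 (S = Mul(-1, 6) = -6)
Function('X')(k) = Add(-6, Mul(2, k)) (Function('X')(k) = Add(Add(k, -6), k) = Add(Add(-6, k), k) = Add(-6, Mul(2, k)))
Add(Function('X')(-142), 43810) = Add(Add(-6, Mul(2, -142)), 43810) = Add(Add(-6, -284), 43810) = Add(-290, 43810) = 43520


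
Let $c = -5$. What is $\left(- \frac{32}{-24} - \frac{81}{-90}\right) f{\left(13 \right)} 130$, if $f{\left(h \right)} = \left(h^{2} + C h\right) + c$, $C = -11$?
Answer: $6097$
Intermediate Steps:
$f{\left(h \right)} = -5 + h^{2} - 11 h$ ($f{\left(h \right)} = \left(h^{2} - 11 h\right) - 5 = -5 + h^{2} - 11 h$)
$\left(- \frac{32}{-24} - \frac{81}{-90}\right) f{\left(13 \right)} 130 = \left(- \frac{32}{-24} - \frac{81}{-90}\right) \left(-5 + 13^{2} - 143\right) 130 = \left(\left(-32\right) \left(- \frac{1}{24}\right) - - \frac{9}{10}\right) \left(-5 + 169 - 143\right) 130 = \left(\frac{4}{3} + \frac{9}{10}\right) 21 \cdot 130 = \frac{67}{30} \cdot 21 \cdot 130 = \frac{469}{10} \cdot 130 = 6097$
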